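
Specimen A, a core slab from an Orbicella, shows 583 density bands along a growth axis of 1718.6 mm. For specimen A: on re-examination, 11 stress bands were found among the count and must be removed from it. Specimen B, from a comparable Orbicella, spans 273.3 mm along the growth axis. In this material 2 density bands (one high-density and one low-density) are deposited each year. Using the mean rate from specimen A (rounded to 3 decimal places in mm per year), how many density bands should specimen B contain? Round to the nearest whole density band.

Specimen A: true density band count = 583 − 11 = 572.
Specimen A: with 2 density bands per year, 572 / 2 = 286 years.
A: Mean rate = 1718.6 mm / 286 years ≈ 6.009 mm per year.
For B, 273.3 / 6.009 = 45.48 years; at 2 density bands per year that is 45.48 × 2 ≈ 91 density bands.

91 density bands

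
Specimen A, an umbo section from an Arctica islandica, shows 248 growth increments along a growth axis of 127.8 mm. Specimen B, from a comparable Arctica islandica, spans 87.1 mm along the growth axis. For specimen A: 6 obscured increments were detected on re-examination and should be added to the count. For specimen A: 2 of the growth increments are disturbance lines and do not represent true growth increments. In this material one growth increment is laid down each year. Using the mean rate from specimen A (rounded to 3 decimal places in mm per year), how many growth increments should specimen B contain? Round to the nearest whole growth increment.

Specimen A: after corrections the count is 248 − 2 + 6 = 252 growth increments.
A: 127.8 mm over 252 years gives 127.8 / 252 ≈ 0.507 mm/year.
For B, 87.1 / 0.507 = 171.79 years ≈ 172 growth increments.

172 growth increments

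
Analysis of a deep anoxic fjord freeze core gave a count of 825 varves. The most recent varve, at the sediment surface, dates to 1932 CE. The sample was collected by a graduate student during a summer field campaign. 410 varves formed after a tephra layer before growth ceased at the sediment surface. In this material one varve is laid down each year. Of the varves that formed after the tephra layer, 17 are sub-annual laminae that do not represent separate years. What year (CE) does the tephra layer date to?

410 varves post-date the tephra layer.
Removing the 17 false varves leaves 410 − 17 = 393 true varves beyond the tephra layer.
Counting back 393 years from 1932 CE places the tephra layer in 1932 − 393 = 1539 CE.

1539 CE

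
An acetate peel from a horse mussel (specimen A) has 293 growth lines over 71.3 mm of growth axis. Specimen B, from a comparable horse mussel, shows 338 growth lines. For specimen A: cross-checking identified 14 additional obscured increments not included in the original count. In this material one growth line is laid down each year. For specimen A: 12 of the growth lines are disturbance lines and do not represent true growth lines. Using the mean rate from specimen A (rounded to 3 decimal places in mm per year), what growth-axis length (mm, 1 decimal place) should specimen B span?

81.8 mm

Specimen A: adjusted count: 293 − 12 + 14 = 295 growth lines.
A: 71.3 mm over 295 years gives 71.3 / 295 ≈ 0.242 mm/year.
B's length ≈ 0.242 × 338 = 81.8 mm.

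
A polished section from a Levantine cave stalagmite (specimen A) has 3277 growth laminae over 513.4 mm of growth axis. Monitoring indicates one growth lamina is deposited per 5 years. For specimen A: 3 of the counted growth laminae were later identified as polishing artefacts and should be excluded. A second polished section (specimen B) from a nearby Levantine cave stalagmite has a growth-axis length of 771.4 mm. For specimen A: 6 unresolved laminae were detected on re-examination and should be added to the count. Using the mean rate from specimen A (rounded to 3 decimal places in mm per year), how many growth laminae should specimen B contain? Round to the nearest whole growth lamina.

Specimen A: adjusted count: 3277 − 3 + 6 = 3280 growth laminae.
Specimen A: 3280 growth laminae at 5 years each span 3280 × 5 = 16400 years.
A: 513.4 mm over 16400 years gives 513.4 / 16400 ≈ 0.031 mm/yr.
Specimen B: 771.4 mm / 0.031 mm per year = 24883.87 years; at 5 years per growth lamina that is 24883.87 / 5 ≈ 4977 growth laminae.

4977 growth laminae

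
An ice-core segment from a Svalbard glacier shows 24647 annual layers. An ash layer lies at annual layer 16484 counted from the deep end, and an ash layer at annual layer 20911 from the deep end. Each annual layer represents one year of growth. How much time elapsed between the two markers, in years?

4427 years

The two markers are separated by 20911 − 16484 = 4427 annual layers.
At one annual layer per year, 4427 years elapsed between them.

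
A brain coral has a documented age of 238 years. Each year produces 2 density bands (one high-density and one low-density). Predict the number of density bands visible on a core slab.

476 density bands

238 years at 2 density bands per year gives 238 × 2 = 476 density bands.
So 476 density bands should be present.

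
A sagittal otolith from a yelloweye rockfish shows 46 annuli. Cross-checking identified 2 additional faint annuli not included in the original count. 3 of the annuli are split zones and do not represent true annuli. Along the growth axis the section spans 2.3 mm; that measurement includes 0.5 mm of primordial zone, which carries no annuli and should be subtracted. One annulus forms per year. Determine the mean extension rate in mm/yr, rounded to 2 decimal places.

Adjusted count: 46 − 3 + 2 = 45 annuli.
Removing the 0.5 mm offcut leaves 2.3 − 0.5 = 1.8 mm.
Mean rate = 1.8 mm / 45 years ≈ 0.04 mm/yr.

0.04 mm/yr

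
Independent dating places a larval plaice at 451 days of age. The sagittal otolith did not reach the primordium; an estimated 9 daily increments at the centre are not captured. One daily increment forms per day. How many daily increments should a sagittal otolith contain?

442 daily increments

At one daily increment per day, 451 days correspond to 451 daily increments.
Subtracting the 9 daily increments not captured gives 451 − 9 = 442 daily increments in the record.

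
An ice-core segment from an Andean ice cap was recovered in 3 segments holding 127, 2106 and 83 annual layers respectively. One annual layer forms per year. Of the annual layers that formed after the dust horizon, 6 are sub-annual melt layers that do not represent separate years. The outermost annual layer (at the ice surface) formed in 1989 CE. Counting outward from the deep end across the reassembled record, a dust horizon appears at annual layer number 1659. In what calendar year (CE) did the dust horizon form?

1338 CE

Total annual layers = 127 + 2106 + 83 = 2316.
Between annual layer 1659 and the ice surface there are 2316 − 1659 = 657 annual layers.
Excluding 6 false annual layers: 657 − 6 = 651.
The annual layer at the ice surface is 1989 CE, so the dust horizon dates to 1989 − 651 = 1338 CE.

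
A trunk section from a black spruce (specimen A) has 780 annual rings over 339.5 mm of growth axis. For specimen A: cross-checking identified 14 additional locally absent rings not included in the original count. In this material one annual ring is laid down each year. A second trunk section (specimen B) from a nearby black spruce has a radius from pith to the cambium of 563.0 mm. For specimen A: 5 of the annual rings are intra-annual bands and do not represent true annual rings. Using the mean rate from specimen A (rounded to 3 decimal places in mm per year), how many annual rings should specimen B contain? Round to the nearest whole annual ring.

1309 annual rings

Specimen A: correcting the raw count gives 780 − 5 + 14 = 789 true annual rings.
A: Extension rate ≈ 339.5 / 789 = 0.430 mm/yr.
Specimen B: 563.0 mm / 0.430 mm per year = 1309.30 years ≈ 1309 annual rings.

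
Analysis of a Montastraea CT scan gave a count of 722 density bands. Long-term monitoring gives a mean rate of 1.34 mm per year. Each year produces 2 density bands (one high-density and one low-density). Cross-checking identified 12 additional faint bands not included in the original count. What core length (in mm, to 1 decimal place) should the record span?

491.8 mm

Correcting the raw count gives 722 + 12 = 734 true density bands.
734 density bands at 2 per year is 734 / 2 = 367 years.
Predicted length = 1.34 mm/year × 367 years = 491.8 mm.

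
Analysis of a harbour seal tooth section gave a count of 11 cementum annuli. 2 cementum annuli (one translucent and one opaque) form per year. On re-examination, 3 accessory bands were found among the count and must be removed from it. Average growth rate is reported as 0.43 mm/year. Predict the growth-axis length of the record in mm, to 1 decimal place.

1.7 mm

After corrections the count is 11 − 3 = 8 cementum annuli.
Dividing by 2 cementum annuli per year: 8 / 2 = 4 years.
Length ≈ 0.43 × 4 = 1.7 mm.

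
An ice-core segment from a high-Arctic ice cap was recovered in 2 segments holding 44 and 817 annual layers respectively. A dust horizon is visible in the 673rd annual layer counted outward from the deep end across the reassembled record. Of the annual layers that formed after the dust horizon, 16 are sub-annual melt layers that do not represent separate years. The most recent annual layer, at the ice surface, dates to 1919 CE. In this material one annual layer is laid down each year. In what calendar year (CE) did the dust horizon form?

Total annual layers = 44 + 817 = 861.
Between annual layer 673 and the ice surface there are 861 − 673 = 188 annual layers.
Excluding 16 false annual layers: 188 − 16 = 172.
1919 − 172 = 1747 CE.

1747 CE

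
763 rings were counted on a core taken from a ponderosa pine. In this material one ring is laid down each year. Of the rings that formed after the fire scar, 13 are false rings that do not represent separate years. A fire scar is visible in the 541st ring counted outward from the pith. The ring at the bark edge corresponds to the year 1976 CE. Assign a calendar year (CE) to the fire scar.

1767 CE

Between ring 541 and the bark edge there are 763 − 541 = 222 rings.
Excluding 13 false rings: 222 − 13 = 209.
1976 − 209 = 1767 CE.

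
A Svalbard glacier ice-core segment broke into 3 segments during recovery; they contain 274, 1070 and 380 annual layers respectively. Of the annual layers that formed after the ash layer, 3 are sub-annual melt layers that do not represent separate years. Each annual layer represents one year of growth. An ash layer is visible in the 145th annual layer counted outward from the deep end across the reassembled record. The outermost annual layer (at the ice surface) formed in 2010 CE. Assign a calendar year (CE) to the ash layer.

434 CE

Total annual layers = 274 + 1070 + 380 = 1724.
Between annual layer 145 and the ice surface there are 1724 − 145 = 1579 annual layers.
Removing the 3 false annual layers leaves 1579 − 3 = 1576 true annual layers beyond the ash layer.
Counting back 1576 years from 2010 CE places the ash layer in 2010 − 1576 = 434 CE.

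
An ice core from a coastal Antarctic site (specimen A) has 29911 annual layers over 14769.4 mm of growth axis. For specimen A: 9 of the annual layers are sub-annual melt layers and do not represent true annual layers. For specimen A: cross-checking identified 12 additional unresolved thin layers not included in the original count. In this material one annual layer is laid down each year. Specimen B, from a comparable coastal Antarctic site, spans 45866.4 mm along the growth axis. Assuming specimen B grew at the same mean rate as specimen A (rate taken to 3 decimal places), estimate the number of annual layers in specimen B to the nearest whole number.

92847 annual layers

Specimen A: adjusted count: 29911 − 9 + 12 = 29914 annual layers.
A: 14769.4 mm over 29914 years gives 14769.4 / 29914 ≈ 0.494 mm per year.
B spans 45866.4 / 0.494 = 92846.96 years ≈ 92847 annual layers.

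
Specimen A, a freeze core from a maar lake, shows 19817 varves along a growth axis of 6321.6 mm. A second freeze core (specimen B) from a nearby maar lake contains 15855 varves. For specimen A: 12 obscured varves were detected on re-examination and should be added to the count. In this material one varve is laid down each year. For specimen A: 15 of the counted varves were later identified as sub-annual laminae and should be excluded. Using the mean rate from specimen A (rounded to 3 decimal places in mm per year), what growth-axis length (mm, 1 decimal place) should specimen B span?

Specimen A: adjusted count: 19817 − 15 + 12 = 19814 varves.
A: Extension rate ≈ 6321.6 / 19814 = 0.319 mm per year.
B's length ≈ 0.319 × 15855 = 5057.7 mm.

5057.7 mm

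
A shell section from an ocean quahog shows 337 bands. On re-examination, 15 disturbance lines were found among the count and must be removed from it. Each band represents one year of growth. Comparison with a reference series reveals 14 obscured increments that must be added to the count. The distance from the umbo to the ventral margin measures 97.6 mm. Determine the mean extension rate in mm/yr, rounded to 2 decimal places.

0.29 mm/yr

Adjusted count: 337 − 15 + 14 = 336 bands.
97.6 mm over 336 years gives 97.6 / 336 ≈ 0.29 mm/yr.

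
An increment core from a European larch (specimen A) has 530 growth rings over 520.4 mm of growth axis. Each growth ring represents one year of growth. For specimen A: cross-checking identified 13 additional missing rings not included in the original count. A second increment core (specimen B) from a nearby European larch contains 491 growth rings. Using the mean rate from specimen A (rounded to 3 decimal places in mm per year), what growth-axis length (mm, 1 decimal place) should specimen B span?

470.4 mm

Specimen A: after corrections the count is 530 + 13 = 543 growth rings.
A: 520.4 mm over 543 years gives 520.4 / 543 ≈ 0.958 mm per year.
Length of B = 0.958 × 491 = 470.4 mm.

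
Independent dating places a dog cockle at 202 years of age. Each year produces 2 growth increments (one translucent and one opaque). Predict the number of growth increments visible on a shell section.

202 years at 2 growth increments per year gives 202 × 2 = 404 growth increments.
So 404 growth increments should be present.

404 growth increments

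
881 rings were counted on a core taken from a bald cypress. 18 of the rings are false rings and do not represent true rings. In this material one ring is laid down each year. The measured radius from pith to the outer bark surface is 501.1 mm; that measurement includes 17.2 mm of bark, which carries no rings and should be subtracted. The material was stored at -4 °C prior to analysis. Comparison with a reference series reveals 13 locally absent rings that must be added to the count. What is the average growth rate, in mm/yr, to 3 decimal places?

Correcting the raw count gives 881 − 18 + 13 = 876 true rings.
Removing the 17.2 mm offcut leaves 501.1 − 17.2 = 483.9 mm.
Mean rate = 483.9 mm / 876 years ≈ 0.552 mm/yr.

0.552 mm/yr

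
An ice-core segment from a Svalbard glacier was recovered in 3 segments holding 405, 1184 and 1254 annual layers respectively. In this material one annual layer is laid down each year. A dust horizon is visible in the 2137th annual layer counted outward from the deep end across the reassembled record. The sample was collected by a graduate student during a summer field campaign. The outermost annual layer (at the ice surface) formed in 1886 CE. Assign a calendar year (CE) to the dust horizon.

1180 CE

Total annual layers = 405 + 1184 + 1254 = 2843.
2843 − 2137 = 706 annual layers lie beyond the dust horizon toward the ice surface.
1886 − 706 = 1180 CE.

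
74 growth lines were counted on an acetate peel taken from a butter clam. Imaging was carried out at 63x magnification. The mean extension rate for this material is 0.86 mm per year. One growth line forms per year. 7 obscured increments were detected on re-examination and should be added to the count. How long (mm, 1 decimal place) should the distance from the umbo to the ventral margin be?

After corrections the count is 74 + 7 = 81 growth lines.
Length ≈ 0.86 × 81 = 69.7 mm.

69.7 mm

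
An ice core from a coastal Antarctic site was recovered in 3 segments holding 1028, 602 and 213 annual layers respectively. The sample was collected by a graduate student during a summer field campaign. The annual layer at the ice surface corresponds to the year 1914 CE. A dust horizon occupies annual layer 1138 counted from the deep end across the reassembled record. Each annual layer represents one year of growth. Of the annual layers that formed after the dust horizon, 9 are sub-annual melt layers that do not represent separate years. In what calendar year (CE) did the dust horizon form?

Total annual layers = 1028 + 602 + 213 = 1843.
The dust horizon sits at annual layer 1138 from the deep end, so 1843 − 1138 = 705 annual layers formed after it.
705 − 9 false = 696 true annual layers after the dust horizon.
Counting back 696 years from 1914 CE places the dust horizon in 1914 − 696 = 1218 CE.

1218 CE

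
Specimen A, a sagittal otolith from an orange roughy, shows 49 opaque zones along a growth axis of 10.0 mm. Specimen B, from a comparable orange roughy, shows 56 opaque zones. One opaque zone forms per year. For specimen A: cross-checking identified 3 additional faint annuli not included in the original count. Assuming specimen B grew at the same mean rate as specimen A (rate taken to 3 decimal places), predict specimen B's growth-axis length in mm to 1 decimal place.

Specimen A: correcting the raw count gives 49 + 3 = 52 true opaque zones.
A: 10.0 mm over 52 years gives 10.0 / 52 ≈ 0.192 mm/yr.
B's length ≈ 0.192 × 56 = 10.8 mm.

10.8 mm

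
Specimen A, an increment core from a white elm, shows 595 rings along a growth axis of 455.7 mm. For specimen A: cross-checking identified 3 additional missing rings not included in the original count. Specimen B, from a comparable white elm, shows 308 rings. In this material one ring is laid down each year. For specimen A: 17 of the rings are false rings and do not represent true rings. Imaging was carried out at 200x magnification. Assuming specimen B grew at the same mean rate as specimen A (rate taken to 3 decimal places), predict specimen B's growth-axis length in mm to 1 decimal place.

Specimen A: true ring count = 595 − 17 + 3 = 581.
A: 455.7 mm over 581 years gives 455.7 / 581 ≈ 0.784 mm/yr.
For B, 0.784 mm/year × 308 years = 241.5 mm.

241.5 mm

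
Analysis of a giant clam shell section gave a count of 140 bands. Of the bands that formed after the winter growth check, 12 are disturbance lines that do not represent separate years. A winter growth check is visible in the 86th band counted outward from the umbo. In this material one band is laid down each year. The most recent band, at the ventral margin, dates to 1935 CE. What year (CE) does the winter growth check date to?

1893 CE

The winter growth check sits at band 86 from the umbo, so 140 − 86 = 54 bands formed after it.
Removing the 12 false bands leaves 54 − 12 = 42 true bands beyond the winter growth check.
Counting back 42 years from 1935 CE places the winter growth check in 1935 − 42 = 1893 CE.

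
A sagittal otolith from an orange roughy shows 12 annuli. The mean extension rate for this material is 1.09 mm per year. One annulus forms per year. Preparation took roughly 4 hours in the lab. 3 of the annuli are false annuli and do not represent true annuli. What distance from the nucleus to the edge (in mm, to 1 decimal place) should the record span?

9.8 mm

True annulus count = 12 − 3 = 9.
Predicted length = 1.09 mm/year × 9 years = 9.8 mm.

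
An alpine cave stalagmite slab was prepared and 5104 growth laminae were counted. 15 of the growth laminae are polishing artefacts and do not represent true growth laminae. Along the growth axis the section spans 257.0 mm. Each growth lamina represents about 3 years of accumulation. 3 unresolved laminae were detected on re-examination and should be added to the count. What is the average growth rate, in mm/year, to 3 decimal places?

0.017 mm/year

Correcting the raw count gives 5104 − 15 + 3 = 5092 true growth laminae.
5092 growth laminae at 3 years each span 5092 × 3 = 15276 years.
Mean rate = 257.0 mm / 15276 years ≈ 0.017 mm/year.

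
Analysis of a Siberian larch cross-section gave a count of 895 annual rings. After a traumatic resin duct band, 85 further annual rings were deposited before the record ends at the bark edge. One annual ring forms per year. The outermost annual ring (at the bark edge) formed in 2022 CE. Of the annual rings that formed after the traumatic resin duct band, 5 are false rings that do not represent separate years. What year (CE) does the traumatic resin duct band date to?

1942 CE

85 annual rings post-date the traumatic resin duct band.
Excluding 5 false annual rings: 85 − 5 = 80.
The annual ring at the bark edge is 2022 CE, so the traumatic resin duct band dates to 2022 − 80 = 1942 CE.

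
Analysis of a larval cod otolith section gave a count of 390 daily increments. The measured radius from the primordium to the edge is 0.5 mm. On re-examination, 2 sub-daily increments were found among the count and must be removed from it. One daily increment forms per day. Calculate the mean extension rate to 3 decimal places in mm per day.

Adjusted count: 390 − 2 = 388 daily increments.
Extension rate ≈ 0.5 / 388 = 0.001 mm per day.

0.001 mm per day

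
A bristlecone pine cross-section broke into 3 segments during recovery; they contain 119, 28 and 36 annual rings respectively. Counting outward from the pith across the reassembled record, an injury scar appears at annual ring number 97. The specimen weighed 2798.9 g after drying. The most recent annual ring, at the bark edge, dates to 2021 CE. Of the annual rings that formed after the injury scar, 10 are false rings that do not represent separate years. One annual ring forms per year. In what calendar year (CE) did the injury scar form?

1945 CE

Total annual rings = 119 + 28 + 36 = 183.
Between annual ring 97 and the bark edge there are 183 − 97 = 86 annual rings.
Removing the 10 false annual rings leaves 86 − 10 = 76 true annual rings beyond the injury scar.
Counting back 76 years from 2021 CE places the injury scar in 2021 − 76 = 1945 CE.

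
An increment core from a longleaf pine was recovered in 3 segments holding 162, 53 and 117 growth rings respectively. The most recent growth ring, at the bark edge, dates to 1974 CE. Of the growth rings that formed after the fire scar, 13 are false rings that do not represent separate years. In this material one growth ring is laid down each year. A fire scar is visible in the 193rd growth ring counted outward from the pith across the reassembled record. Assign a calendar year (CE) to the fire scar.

1848 CE

Total growth rings = 162 + 53 + 117 = 332.
332 − 193 = 139 growth rings lie beyond the fire scar toward the bark edge.
Excluding 13 false growth rings: 139 − 13 = 126.
1974 − 126 = 1848 CE.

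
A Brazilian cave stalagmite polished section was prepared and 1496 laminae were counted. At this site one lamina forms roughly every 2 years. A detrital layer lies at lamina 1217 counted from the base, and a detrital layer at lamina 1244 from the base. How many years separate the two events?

The two markers are separated by 1244 − 1217 = 27 laminae.
27 laminae at 2 years each span 27 × 2 = 54 years.

54 years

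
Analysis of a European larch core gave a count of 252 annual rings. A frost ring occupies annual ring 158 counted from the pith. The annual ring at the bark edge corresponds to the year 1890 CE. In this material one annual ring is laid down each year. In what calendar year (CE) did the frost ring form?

1796 CE

The frost ring sits at annual ring 158 from the pith, so 252 − 158 = 94 annual rings formed after it.
The annual ring at the bark edge is 1890 CE, so the frost ring dates to 1890 − 94 = 1796 CE.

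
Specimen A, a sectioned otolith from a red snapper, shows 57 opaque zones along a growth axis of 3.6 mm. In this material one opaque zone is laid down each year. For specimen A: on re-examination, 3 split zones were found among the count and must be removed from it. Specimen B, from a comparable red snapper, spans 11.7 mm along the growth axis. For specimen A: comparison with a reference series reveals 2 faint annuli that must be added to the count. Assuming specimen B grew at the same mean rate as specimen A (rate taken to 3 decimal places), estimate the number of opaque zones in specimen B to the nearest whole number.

Specimen A: true opaque zone count = 57 − 3 + 2 = 56.
A: 3.6 mm over 56 years gives 3.6 / 56 ≈ 0.064 mm/yr.
Specimen B: 11.7 mm / 0.064 mm per year = 182.81 years ≈ 183 opaque zones.

183 opaque zones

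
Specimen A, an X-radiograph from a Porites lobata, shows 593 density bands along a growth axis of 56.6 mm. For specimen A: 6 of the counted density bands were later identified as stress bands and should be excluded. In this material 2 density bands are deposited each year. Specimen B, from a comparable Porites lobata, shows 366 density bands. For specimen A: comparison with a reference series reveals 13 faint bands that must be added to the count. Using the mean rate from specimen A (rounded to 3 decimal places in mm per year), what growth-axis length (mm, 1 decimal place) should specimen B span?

34.6 mm

Specimen A: correcting the raw count gives 593 − 6 + 13 = 600 true density bands.
Specimen A: dividing by 2 density bands per year: 600 / 2 = 300 years.
A: Mean rate = 56.6 mm / 300 years ≈ 0.189 mm/yr.
Specimen B: dividing by 2 density bands per year: 366 / 2 = 183 years. For B, 0.189 mm/year × 183 years = 34.6 mm.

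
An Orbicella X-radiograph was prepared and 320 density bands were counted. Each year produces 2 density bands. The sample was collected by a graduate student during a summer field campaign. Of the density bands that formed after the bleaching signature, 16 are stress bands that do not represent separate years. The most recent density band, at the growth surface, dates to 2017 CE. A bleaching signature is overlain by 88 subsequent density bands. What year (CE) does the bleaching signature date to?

1981 CE

88 density bands post-date the bleaching signature.
Excluding 16 false density bands: 88 − 16 = 72.
72 density bands at 2 per year is 72 / 2 = 36 years.
Counting back 36 years from 2017 CE places the bleaching signature in 2017 − 36 = 1981 CE.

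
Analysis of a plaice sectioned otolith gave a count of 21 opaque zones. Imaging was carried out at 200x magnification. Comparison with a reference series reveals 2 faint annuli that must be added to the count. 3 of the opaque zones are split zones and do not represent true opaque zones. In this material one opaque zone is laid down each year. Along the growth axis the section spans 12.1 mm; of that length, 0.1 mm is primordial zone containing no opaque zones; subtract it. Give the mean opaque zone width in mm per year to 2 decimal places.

After corrections the count is 21 − 3 + 2 = 20 opaque zones.
Net length = 12.1 − 0.1 = 12.0 mm.
Extension rate ≈ 12.0 / 20 = 0.60 mm per year.

0.60 mm per year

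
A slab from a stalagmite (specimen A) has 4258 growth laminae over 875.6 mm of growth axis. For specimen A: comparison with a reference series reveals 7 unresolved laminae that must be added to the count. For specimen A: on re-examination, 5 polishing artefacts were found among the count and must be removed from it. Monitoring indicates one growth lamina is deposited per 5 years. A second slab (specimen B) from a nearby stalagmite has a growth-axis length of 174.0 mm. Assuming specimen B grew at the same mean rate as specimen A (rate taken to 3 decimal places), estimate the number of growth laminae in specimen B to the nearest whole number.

Specimen A: correcting the raw count gives 4258 − 5 + 7 = 4260 true growth laminae.
Specimen A: 4260 growth laminae at 5 years each span 4260 × 5 = 21300 years.
A: Extension rate ≈ 875.6 / 21300 = 0.041 mm/yr.
B spans 174.0 / 0.041 = 4243.90 years; at 5 years per growth lamina that is 4243.90 / 5 ≈ 849 growth laminae.

849 growth laminae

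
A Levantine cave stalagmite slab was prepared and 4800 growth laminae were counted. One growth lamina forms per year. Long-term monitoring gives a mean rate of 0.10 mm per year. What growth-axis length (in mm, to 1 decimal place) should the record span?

4800 years of growth are recorded.
4800 years at 0.10 mm/year gives 0.10 × 4800 = 480.0 mm.

480.0 mm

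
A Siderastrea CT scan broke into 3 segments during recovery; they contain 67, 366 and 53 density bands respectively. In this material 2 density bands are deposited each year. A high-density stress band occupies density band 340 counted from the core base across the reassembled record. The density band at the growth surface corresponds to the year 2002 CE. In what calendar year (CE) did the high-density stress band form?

1929 CE

Total density bands = 67 + 366 + 53 = 486.
Between density band 340 and the growth surface there are 486 − 340 = 146 density bands.
Dividing by 2 density bands per year: 146 / 2 = 73 years.
The density band at the growth surface is 2002 CE, so the high-density stress band dates to 2002 − 73 = 1929 CE.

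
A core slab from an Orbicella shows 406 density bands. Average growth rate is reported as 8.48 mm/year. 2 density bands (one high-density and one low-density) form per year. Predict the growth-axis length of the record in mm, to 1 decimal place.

With 2 density bands per year, 406 / 2 = 203 years.
Length ≈ 8.48 × 203 = 1721.4 mm.

1721.4 mm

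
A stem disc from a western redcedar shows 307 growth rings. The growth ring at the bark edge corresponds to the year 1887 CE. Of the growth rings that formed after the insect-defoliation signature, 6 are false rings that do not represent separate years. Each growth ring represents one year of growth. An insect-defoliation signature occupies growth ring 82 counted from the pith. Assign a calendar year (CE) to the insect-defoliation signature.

1668 CE

307 − 82 = 225 growth rings lie beyond the insect-defoliation signature toward the bark edge.
Removing the 6 false growth rings leaves 225 − 6 = 219 true growth rings beyond the insect-defoliation signature.
The growth ring at the bark edge is 1887 CE, so the insect-defoliation signature dates to 1887 − 219 = 1668 CE.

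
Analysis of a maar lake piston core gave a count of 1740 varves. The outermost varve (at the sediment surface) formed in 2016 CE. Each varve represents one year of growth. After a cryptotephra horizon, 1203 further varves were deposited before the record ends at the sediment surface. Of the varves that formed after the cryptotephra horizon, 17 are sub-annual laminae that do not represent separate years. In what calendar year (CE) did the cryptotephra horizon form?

830 CE

1203 varves formed after the cryptotephra horizon.
Removing the 17 false varves leaves 1203 − 17 = 1186 true varves beyond the cryptotephra horizon.
The varve at the sediment surface is 2016 CE, so the cryptotephra horizon dates to 2016 − 1186 = 830 CE.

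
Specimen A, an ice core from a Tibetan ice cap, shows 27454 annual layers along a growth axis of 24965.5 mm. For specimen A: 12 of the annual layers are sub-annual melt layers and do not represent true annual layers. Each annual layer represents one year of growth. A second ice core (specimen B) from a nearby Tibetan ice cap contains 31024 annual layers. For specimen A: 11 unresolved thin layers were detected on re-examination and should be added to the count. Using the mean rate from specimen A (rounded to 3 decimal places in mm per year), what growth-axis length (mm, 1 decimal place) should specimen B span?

Specimen A: correcting the raw count gives 27454 − 12 + 11 = 27453 true annual layers.
A: 24965.5 mm over 27453 years gives 24965.5 / 27453 ≈ 0.909 mm per year.
B's length ≈ 0.909 × 31024 = 28200.8 mm.

28200.8 mm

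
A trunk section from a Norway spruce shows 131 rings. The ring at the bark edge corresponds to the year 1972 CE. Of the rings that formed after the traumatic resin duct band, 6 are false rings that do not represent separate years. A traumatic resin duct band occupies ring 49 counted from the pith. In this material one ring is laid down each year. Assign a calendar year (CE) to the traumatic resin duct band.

The traumatic resin duct band sits at ring 49 from the pith, so 131 − 49 = 82 rings formed after it.
82 − 6 false = 76 true rings after the traumatic resin duct band.
The ring at the bark edge is 1972 CE, so the traumatic resin duct band dates to 1972 − 76 = 1896 CE.

1896 CE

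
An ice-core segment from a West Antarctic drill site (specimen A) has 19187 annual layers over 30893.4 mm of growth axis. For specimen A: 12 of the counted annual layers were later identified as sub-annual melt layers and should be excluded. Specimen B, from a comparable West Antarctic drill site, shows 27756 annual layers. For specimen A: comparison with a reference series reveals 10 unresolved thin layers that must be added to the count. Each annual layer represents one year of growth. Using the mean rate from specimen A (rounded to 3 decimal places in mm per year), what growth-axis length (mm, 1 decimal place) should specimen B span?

44687.2 mm

Specimen A: after corrections the count is 19187 − 12 + 10 = 19185 annual layers.
A: Extension rate ≈ 30893.4 / 19185 = 1.610 mm per year.
For B, 1.610 mm/year × 27756 years = 44687.2 mm.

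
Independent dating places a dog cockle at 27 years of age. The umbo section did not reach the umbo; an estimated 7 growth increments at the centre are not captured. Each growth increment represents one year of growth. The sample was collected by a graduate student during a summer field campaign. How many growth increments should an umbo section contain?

Expected growth increments over 27 years: 27.
Less the 7 uncaptured growth increments: 27 − 7 = 20.

20 growth increments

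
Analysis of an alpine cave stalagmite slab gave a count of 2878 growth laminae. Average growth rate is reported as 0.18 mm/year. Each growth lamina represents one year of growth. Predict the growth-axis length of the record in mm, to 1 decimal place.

2878 years of growth are recorded.
2878 years at 0.18 mm/year gives 0.18 × 2878 = 518.0 mm.

518.0 mm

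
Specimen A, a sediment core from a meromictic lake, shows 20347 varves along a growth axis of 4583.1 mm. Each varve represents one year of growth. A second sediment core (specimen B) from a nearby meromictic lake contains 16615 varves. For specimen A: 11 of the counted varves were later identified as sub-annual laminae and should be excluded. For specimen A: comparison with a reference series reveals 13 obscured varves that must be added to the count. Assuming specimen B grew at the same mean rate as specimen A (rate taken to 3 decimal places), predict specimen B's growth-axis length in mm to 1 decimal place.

Specimen A: adjusted count: 20347 − 11 + 13 = 20349 varves.
A: Extension rate ≈ 4583.1 / 20349 = 0.225 mm/yr.
For B, 0.225 mm/year × 16615 years = 3738.4 mm.

3738.4 mm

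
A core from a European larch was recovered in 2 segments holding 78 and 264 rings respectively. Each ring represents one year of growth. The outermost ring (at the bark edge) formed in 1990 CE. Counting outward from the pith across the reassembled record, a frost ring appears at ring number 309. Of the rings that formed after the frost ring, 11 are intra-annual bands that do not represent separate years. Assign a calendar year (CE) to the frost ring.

Total rings = 78 + 264 = 342.
The frost ring sits at ring 309 from the pith, so 342 − 309 = 33 rings formed after it.
Removing the 11 false rings leaves 33 − 11 = 22 true rings beyond the frost ring.
The ring at the bark edge is 1990 CE, so the frost ring dates to 1990 − 22 = 1968 CE.

1968 CE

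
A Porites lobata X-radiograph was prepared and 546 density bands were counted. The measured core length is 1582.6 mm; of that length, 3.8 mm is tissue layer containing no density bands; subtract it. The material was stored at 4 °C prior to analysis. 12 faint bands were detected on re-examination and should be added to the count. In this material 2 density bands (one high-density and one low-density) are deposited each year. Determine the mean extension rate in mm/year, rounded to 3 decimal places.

5.659 mm/year

After corrections the count is 546 + 12 = 558 density bands.
558 density bands at 2 per year is 558 / 2 = 279 years.
Removing the 3.8 mm offcut leaves 1582.6 − 3.8 = 1578.8 mm.
Extension rate ≈ 1578.8 / 279 = 5.659 mm/year.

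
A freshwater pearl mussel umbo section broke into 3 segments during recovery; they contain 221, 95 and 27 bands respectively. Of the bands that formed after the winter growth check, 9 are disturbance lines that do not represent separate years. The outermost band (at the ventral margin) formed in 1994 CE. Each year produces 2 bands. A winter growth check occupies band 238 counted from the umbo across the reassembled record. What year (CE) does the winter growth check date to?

Total bands = 221 + 95 + 27 = 343.
The winter growth check sits at band 238 from the umbo, so 343 − 238 = 105 bands formed after it.
Removing the 9 false bands leaves 105 − 9 = 96 true bands beyond the winter growth check.
96 bands at 2 per year is 96 / 2 = 48 years.
The band at the ventral margin is 1994 CE, so the winter growth check dates to 1994 − 48 = 1946 CE.

1946 CE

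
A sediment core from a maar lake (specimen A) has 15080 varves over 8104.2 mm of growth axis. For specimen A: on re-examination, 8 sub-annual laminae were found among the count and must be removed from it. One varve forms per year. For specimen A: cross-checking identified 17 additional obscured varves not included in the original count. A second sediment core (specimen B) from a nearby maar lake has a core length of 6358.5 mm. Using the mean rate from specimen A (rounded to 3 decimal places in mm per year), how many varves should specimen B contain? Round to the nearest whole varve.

11841 varves

Specimen A: adjusted count: 15080 − 8 + 17 = 15089 varves.
A: Mean rate = 8104.2 mm / 15089 years ≈ 0.537 mm/year.
For B, 6358.5 / 0.537 = 11840.78 years ≈ 11841 varves.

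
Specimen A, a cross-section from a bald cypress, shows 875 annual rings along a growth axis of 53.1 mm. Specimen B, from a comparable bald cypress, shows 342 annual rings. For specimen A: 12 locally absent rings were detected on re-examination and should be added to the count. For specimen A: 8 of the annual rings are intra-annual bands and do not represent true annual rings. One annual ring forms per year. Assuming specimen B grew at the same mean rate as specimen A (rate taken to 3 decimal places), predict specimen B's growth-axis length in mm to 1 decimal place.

Specimen A: adjusted count: 875 − 8 + 12 = 879 annual rings.
A: Mean rate = 53.1 mm / 879 years ≈ 0.060 mm/year.
For B, 0.060 mm/year × 342 years = 20.5 mm.

20.5 mm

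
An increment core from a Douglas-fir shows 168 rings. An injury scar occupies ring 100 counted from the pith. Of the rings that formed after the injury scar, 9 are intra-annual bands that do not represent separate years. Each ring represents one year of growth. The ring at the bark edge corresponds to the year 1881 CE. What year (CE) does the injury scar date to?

168 − 100 = 68 rings lie beyond the injury scar toward the bark edge.
Removing the 9 false rings leaves 68 − 9 = 59 true rings beyond the injury scar.
Counting back 59 years from 1881 CE places the injury scar in 1881 − 59 = 1822 CE.

1822 CE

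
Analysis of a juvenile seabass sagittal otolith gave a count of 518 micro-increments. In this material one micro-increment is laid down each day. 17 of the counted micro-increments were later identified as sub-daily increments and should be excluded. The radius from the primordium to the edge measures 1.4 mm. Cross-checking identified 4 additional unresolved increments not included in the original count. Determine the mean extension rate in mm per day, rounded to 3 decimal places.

Adjusted count: 518 − 17 + 4 = 505 micro-increments.
1.4 mm over 505 days gives 1.4 / 505 ≈ 0.003 mm per day.

0.003 mm per day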